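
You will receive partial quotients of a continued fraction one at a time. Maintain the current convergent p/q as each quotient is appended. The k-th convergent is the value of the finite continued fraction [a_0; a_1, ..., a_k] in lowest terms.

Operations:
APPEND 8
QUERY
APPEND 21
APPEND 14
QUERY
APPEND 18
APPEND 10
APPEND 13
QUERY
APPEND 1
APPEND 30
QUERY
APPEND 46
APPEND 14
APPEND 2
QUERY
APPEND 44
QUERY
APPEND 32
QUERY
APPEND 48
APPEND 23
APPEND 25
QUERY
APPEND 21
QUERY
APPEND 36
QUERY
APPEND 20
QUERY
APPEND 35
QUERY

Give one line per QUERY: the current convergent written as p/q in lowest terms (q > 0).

APPEND 8: p_0 = 8·1 + 0 = 8, q_0 = 8·0 + 1 = 1 → 8/1
APPEND 21: p_1 = 21·8 + 1 = 169, q_1 = 21·1 + 0 = 21 → 169/21
APPEND 14: p_2 = 14·169 + 8 = 2374, q_2 = 14·21 + 1 = 295 → 2374/295
APPEND 18: p_3 = 18·2374 + 169 = 42901, q_3 = 18·295 + 21 = 5331 → 42901/5331
APPEND 10: p_4 = 10·42901 + 2374 = 431384, q_4 = 10·5331 + 295 = 53605 → 431384/53605
APPEND 13: p_5 = 13·431384 + 42901 = 5650893, q_5 = 13·53605 + 5331 = 702196 → 5650893/702196
APPEND 1: p_6 = 1·5650893 + 431384 = 6082277, q_6 = 1·702196 + 53605 = 755801 → 6082277/755801
APPEND 30: p_7 = 30·6082277 + 5650893 = 188119203, q_7 = 30·755801 + 702196 = 23376226 → 188119203/23376226
APPEND 46: p_8 = 46·188119203 + 6082277 = 8659565615, q_8 = 46·23376226 + 755801 = 1076062197 → 8659565615/1076062197
APPEND 14: p_9 = 14·8659565615 + 188119203 = 121422037813, q_9 = 14·1076062197 + 23376226 = 15088246984 → 121422037813/15088246984
APPEND 2: p_10 = 2·121422037813 + 8659565615 = 251503641241, q_10 = 2·15088246984 + 1076062197 = 31252556165 → 251503641241/31252556165
APPEND 44: p_11 = 44·251503641241 + 121422037813 = 11187582252417, q_11 = 44·31252556165 + 15088246984 = 1390200718244 → 11187582252417/1390200718244
APPEND 32: p_12 = 32·11187582252417 + 251503641241 = 358254135718585, q_12 = 32·1390200718244 + 31252556165 = 44517675539973 → 358254135718585/44517675539973
APPEND 48: p_13 = 48·358254135718585 + 11187582252417 = 17207386096744497, q_13 = 48·44517675539973 + 1390200718244 = 2138238626636948 → 17207386096744497/2138238626636948
APPEND 23: p_14 = 23·17207386096744497 + 358254135718585 = 396128134360842016, q_14 = 23·2138238626636948 + 44517675539973 = 49224006088189777 → 396128134360842016/49224006088189777
APPEND 25: p_15 = 25·396128134360842016 + 17207386096744497 = 9920410745117794897, q_15 = 25·49224006088189777 + 2138238626636948 = 1232738390831381373 → 9920410745117794897/1232738390831381373
APPEND 21: p_16 = 21·9920410745117794897 + 396128134360842016 = 208724753781834534853, q_16 = 21·1232738390831381373 + 49224006088189777 = 25936730213547198610 → 208724753781834534853/25936730213547198610
APPEND 36: p_17 = 36·208724753781834534853 + 9920410745117794897 = 7524011546891161049605, q_17 = 36·25936730213547198610 + 1232738390831381373 = 934955026078530531333 → 7524011546891161049605/934955026078530531333
APPEND 20: p_18 = 20·7524011546891161049605 + 208724753781834534853 = 150688955691605055526953, q_18 = 20·934955026078530531333 + 25936730213547198610 = 18725037251784157825270 → 150688955691605055526953/18725037251784157825270
APPEND 35: p_19 = 35·150688955691605055526953 + 7524011546891161049605 = 5281637460753068104492960, q_19 = 35·18725037251784157825270 + 934955026078530531333 = 656311258838524054415783 → 5281637460753068104492960/656311258838524054415783

8/1
2374/295
5650893/702196
188119203/23376226
251503641241/31252556165
11187582252417/1390200718244
358254135718585/44517675539973
9920410745117794897/1232738390831381373
208724753781834534853/25936730213547198610
7524011546891161049605/934955026078530531333
150688955691605055526953/18725037251784157825270
5281637460753068104492960/656311258838524054415783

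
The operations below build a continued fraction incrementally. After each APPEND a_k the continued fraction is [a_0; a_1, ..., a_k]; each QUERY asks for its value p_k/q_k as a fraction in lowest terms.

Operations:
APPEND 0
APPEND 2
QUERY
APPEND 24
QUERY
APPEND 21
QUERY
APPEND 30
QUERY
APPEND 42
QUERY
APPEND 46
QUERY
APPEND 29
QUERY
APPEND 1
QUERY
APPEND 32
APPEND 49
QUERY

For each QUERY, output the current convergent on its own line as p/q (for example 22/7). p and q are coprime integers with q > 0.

APPEND 0: p_0 = 0·1 + 0 = 0, q_0 = 0·0 + 1 = 1 → 0/1
APPEND 2: p_1 = 2·0 + 1 = 1, q_1 = 2·1 + 0 = 2 → 1/2
APPEND 24: p_2 = 24·1 + 0 = 24, q_2 = 24·2 + 1 = 49 → 24/49
APPEND 21: p_3 = 21·24 + 1 = 505, q_3 = 21·49 + 2 = 1031 → 505/1031
APPEND 30: p_4 = 30·505 + 24 = 15174, q_4 = 30·1031 + 49 = 30979 → 15174/30979
APPEND 42: p_5 = 42·15174 + 505 = 637813, q_5 = 42·30979 + 1031 = 1302149 → 637813/1302149
APPEND 46: p_6 = 46·637813 + 15174 = 29354572, q_6 = 46·1302149 + 30979 = 59929833 → 29354572/59929833
APPEND 29: p_7 = 29·29354572 + 637813 = 851920401, q_7 = 29·59929833 + 1302149 = 1739267306 → 851920401/1739267306
APPEND 1: p_8 = 1·851920401 + 29354572 = 881274973, q_8 = 1·1739267306 + 59929833 = 1799197139 → 881274973/1799197139
APPEND 32: p_9 = 32·881274973 + 851920401 = 29052719537, q_9 = 32·1799197139 + 1739267306 = 59313575754 → 29052719537/59313575754
APPEND 49: p_10 = 49·29052719537 + 881274973 = 1424464532286, q_10 = 49·59313575754 + 1799197139 = 2908164409085 → 1424464532286/2908164409085

1/2
24/49
505/1031
15174/30979
637813/1302149
29354572/59929833
851920401/1739267306
881274973/1799197139
1424464532286/2908164409085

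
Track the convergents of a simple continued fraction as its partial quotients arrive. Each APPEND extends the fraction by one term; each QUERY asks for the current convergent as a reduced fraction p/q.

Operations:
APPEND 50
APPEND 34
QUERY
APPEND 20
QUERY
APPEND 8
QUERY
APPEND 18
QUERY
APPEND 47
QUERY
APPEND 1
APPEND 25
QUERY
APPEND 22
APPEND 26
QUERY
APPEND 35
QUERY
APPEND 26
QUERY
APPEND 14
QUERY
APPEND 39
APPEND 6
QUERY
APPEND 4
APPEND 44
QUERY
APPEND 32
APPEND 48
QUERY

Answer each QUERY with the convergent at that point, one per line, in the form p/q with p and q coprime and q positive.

1701/34
34070/681
274261/5482
4970768/99357
233900357/4675261
6205678482/124040711
3562064419436/71199467471
124809018477989/2494715031745
3248596544847150/64933790292841
45605160646338089/911567779131519
10736704331158533815/214608030837664011
1978798060532149920579/39552728854029101555
3043559595062860963988211/60835458562268028840083

APPEND 50: p_0 = 50·1 + 0 = 50, q_0 = 50·0 + 1 = 1 → 50/1
APPEND 34: p_1 = 34·50 + 1 = 1701, q_1 = 34·1 + 0 = 34 → 1701/34
APPEND 20: p_2 = 20·1701 + 50 = 34070, q_2 = 20·34 + 1 = 681 → 34070/681
APPEND 8: p_3 = 8·34070 + 1701 = 274261, q_3 = 8·681 + 34 = 5482 → 274261/5482
APPEND 18: p_4 = 18·274261 + 34070 = 4970768, q_4 = 18·5482 + 681 = 99357 → 4970768/99357
APPEND 47: p_5 = 47·4970768 + 274261 = 233900357, q_5 = 47·99357 + 5482 = 4675261 → 233900357/4675261
APPEND 1: p_6 = 1·233900357 + 4970768 = 238871125, q_6 = 1·4675261 + 99357 = 4774618 → 238871125/4774618
APPEND 25: p_7 = 25·238871125 + 233900357 = 6205678482, q_7 = 25·4774618 + 4675261 = 124040711 → 6205678482/124040711
APPEND 22: p_8 = 22·6205678482 + 238871125 = 136763797729, q_8 = 22·124040711 + 4774618 = 2733670260 → 136763797729/2733670260
APPEND 26: p_9 = 26·136763797729 + 6205678482 = 3562064419436, q_9 = 26·2733670260 + 124040711 = 71199467471 → 3562064419436/71199467471
APPEND 35: p_10 = 35·3562064419436 + 136763797729 = 124809018477989, q_10 = 35·71199467471 + 2733670260 = 2494715031745 → 124809018477989/2494715031745
APPEND 26: p_11 = 26·124809018477989 + 3562064419436 = 3248596544847150, q_11 = 26·2494715031745 + 71199467471 = 64933790292841 → 3248596544847150/64933790292841
APPEND 14: p_12 = 14·3248596544847150 + 124809018477989 = 45605160646338089, q_12 = 14·64933790292841 + 2494715031745 = 911567779131519 → 45605160646338089/911567779131519
APPEND 39: p_13 = 39·45605160646338089 + 3248596544847150 = 1781849861752032621, q_13 = 39·911567779131519 + 64933790292841 = 35616077176422082 → 1781849861752032621/35616077176422082
APPEND 6: p_14 = 6·1781849861752032621 + 45605160646338089 = 10736704331158533815, q_14 = 6·35616077176422082 + 911567779131519 = 214608030837664011 → 10736704331158533815/214608030837664011
APPEND 4: p_15 = 4·10736704331158533815 + 1781849861752032621 = 44728667186386167881, q_15 = 4·214608030837664011 + 35616077176422082 = 894048200527078126 → 44728667186386167881/894048200527078126
APPEND 44: p_16 = 44·44728667186386167881 + 10736704331158533815 = 1978798060532149920579, q_16 = 44·894048200527078126 + 214608030837664011 = 39552728854029101555 → 1978798060532149920579/39552728854029101555
APPEND 32: p_17 = 32·1978798060532149920579 + 44728667186386167881 = 63366266604215183626409, q_17 = 32·39552728854029101555 + 894048200527078126 = 1266581371529458327886 → 63366266604215183626409/1266581371529458327886
APPEND 48: p_18 = 48·63366266604215183626409 + 1978798060532149920579 = 3043559595062860963988211, q_18 = 48·1266581371529458327886 + 39552728854029101555 = 60835458562268028840083 → 3043559595062860963988211/60835458562268028840083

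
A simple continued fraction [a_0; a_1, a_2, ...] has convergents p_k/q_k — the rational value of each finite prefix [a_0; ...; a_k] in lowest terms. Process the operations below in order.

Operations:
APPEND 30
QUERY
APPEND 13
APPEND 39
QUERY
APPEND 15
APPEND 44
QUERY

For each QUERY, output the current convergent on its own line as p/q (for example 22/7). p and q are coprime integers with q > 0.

30/1
15279/508
10116623/336360

APPEND 30: p_0 = 30·1 + 0 = 30, q_0 = 30·0 + 1 = 1 → 30/1
APPEND 13: p_1 = 13·30 + 1 = 391, q_1 = 13·1 + 0 = 13 → 391/13
APPEND 39: p_2 = 39·391 + 30 = 15279, q_2 = 39·13 + 1 = 508 → 15279/508
APPEND 15: p_3 = 15·15279 + 391 = 229576, q_3 = 15·508 + 13 = 7633 → 229576/7633
APPEND 44: p_4 = 44·229576 + 15279 = 10116623, q_4 = 44·7633 + 508 = 336360 → 10116623/336360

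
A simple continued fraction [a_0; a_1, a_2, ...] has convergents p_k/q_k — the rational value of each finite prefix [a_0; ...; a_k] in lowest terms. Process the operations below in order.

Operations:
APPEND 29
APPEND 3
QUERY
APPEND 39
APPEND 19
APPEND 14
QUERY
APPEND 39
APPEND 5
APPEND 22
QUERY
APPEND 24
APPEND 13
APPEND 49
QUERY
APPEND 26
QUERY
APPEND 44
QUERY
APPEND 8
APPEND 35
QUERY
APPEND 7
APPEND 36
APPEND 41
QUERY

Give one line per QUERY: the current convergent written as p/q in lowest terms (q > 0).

88/3
925319/31548
4033371986/137514543
62072546419188/2116313070877
1615151014323373/55067262424990
71128717176647600/2425075859770437
20043699812139293655/683373670780367447
208896446550213291802421/7122154733405863293682

APPEND 29: p_0 = 29·1 + 0 = 29, q_0 = 29·0 + 1 = 1 → 29/1
APPEND 3: p_1 = 3·29 + 1 = 88, q_1 = 3·1 + 0 = 3 → 88/3
APPEND 39: p_2 = 39·88 + 29 = 3461, q_2 = 39·3 + 1 = 118 → 3461/118
APPEND 19: p_3 = 19·3461 + 88 = 65847, q_3 = 19·118 + 3 = 2245 → 65847/2245
APPEND 14: p_4 = 14·65847 + 3461 = 925319, q_4 = 14·2245 + 118 = 31548 → 925319/31548
APPEND 39: p_5 = 39·925319 + 65847 = 36153288, q_5 = 39·31548 + 2245 = 1232617 → 36153288/1232617
APPEND 5: p_6 = 5·36153288 + 925319 = 181691759, q_6 = 5·1232617 + 31548 = 6194633 → 181691759/6194633
APPEND 22: p_7 = 22·181691759 + 36153288 = 4033371986, q_7 = 22·6194633 + 1232617 = 137514543 → 4033371986/137514543
APPEND 24: p_8 = 24·4033371986 + 181691759 = 96982619423, q_8 = 24·137514543 + 6194633 = 3306543665 → 96982619423/3306543665
APPEND 13: p_9 = 13·96982619423 + 4033371986 = 1264807424485, q_9 = 13·3306543665 + 137514543 = 43122582188 → 1264807424485/43122582188
APPEND 49: p_10 = 49·1264807424485 + 96982619423 = 62072546419188, q_10 = 49·43122582188 + 3306543665 = 2116313070877 → 62072546419188/2116313070877
APPEND 26: p_11 = 26·62072546419188 + 1264807424485 = 1615151014323373, q_11 = 26·2116313070877 + 43122582188 = 55067262424990 → 1615151014323373/55067262424990
APPEND 44: p_12 = 44·1615151014323373 + 62072546419188 = 71128717176647600, q_12 = 44·55067262424990 + 2116313070877 = 2425075859770437 → 71128717176647600/2425075859770437
APPEND 8: p_13 = 8·71128717176647600 + 1615151014323373 = 570644888427504173, q_13 = 8·2425075859770437 + 55067262424990 = 19455674140588486 → 570644888427504173/19455674140588486
APPEND 35: p_14 = 35·570644888427504173 + 71128717176647600 = 20043699812139293655, q_14 = 35·19455674140588486 + 2425075859770437 = 683373670780367447 → 20043699812139293655/683373670780367447
APPEND 7: p_15 = 7·20043699812139293655 + 570644888427504173 = 140876543573402559758, q_15 = 7·683373670780367447 + 19455674140588486 = 4803071369603160615 → 140876543573402559758/4803071369603160615
APPEND 36: p_16 = 36·140876543573402559758 + 20043699812139293655 = 5091599268454631444943, q_16 = 36·4803071369603160615 + 683373670780367447 = 173593942976494149587 → 5091599268454631444943/173593942976494149587
APPEND 41: p_17 = 41·5091599268454631444943 + 140876543573402559758 = 208896446550213291802421, q_17 = 41·173593942976494149587 + 4803071369603160615 = 7122154733405863293682 → 208896446550213291802421/7122154733405863293682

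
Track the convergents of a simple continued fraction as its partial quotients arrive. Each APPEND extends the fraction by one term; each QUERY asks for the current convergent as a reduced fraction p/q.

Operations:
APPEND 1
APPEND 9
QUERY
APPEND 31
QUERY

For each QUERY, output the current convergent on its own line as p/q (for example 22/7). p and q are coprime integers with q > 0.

APPEND 1: p_0 = 1·1 + 0 = 1, q_0 = 1·0 + 1 = 1 → 1/1
APPEND 9: p_1 = 9·1 + 1 = 10, q_1 = 9·1 + 0 = 9 → 10/9
APPEND 31: p_2 = 31·10 + 1 = 311, q_2 = 31·9 + 1 = 280 → 311/280

10/9
311/280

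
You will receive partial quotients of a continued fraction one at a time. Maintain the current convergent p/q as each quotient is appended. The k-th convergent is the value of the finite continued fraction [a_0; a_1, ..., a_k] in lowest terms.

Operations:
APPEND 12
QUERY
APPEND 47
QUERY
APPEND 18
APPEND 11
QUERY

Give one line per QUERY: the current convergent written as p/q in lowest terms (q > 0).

12/1
565/47
112567/9364

APPEND 12: p_0 = 12·1 + 0 = 12, q_0 = 12·0 + 1 = 1 → 12/1
APPEND 47: p_1 = 47·12 + 1 = 565, q_1 = 47·1 + 0 = 47 → 565/47
APPEND 18: p_2 = 18·565 + 12 = 10182, q_2 = 18·47 + 1 = 847 → 10182/847
APPEND 11: p_3 = 11·10182 + 565 = 112567, q_3 = 11·847 + 47 = 9364 → 112567/9364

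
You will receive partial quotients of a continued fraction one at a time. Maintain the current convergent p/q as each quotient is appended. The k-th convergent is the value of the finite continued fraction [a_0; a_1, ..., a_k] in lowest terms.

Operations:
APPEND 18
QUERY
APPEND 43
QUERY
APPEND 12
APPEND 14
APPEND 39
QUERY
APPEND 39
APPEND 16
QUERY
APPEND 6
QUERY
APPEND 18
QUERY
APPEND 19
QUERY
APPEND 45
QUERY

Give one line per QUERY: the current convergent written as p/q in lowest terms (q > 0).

APPEND 18: p_0 = 18·1 + 0 = 18, q_0 = 18·0 + 1 = 1 → 18/1
APPEND 43: p_1 = 43·18 + 1 = 775, q_1 = 43·1 + 0 = 43 → 775/43
APPEND 12: p_2 = 12·775 + 18 = 9318, q_2 = 12·43 + 1 = 517 → 9318/517
APPEND 14: p_3 = 14·9318 + 775 = 131227, q_3 = 14·517 + 43 = 7281 → 131227/7281
APPEND 39: p_4 = 39·131227 + 9318 = 5127171, q_4 = 39·7281 + 517 = 284476 → 5127171/284476
APPEND 39: p_5 = 39·5127171 + 131227 = 200090896, q_5 = 39·284476 + 7281 = 11101845 → 200090896/11101845
APPEND 16: p_6 = 16·200090896 + 5127171 = 3206581507, q_6 = 16·11101845 + 284476 = 177913996 → 3206581507/177913996
APPEND 6: p_7 = 6·3206581507 + 200090896 = 19439579938, q_7 = 6·177913996 + 11101845 = 1078585821 → 19439579938/1078585821
APPEND 18: p_8 = 18·19439579938 + 3206581507 = 353119020391, q_8 = 18·1078585821 + 177913996 = 19592458774 → 353119020391/19592458774
APPEND 19: p_9 = 19·353119020391 + 19439579938 = 6728700967367, q_9 = 19·19592458774 + 1078585821 = 373335302527 → 6728700967367/373335302527
APPEND 45: p_10 = 45·6728700967367 + 353119020391 = 303144662551906, q_10 = 45·373335302527 + 19592458774 = 16819681072489 → 303144662551906/16819681072489

18/1
775/43
5127171/284476
3206581507/177913996
19439579938/1078585821
353119020391/19592458774
6728700967367/373335302527
303144662551906/16819681072489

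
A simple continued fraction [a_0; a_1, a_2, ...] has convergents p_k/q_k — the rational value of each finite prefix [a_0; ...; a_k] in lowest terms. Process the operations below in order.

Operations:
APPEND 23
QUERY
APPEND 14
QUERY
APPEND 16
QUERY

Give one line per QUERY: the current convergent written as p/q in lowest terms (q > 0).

23/1
323/14
5191/225

APPEND 23: p_0 = 23·1 + 0 = 23, q_0 = 23·0 + 1 = 1 → 23/1
APPEND 14: p_1 = 14·23 + 1 = 323, q_1 = 14·1 + 0 = 14 → 323/14
APPEND 16: p_2 = 16·323 + 23 = 5191, q_2 = 16·14 + 1 = 225 → 5191/225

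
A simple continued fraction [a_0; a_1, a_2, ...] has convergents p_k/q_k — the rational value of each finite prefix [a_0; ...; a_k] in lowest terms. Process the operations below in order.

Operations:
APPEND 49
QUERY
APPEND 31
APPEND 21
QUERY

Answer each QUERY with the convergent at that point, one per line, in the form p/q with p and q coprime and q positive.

APPEND 49: p_0 = 49·1 + 0 = 49, q_0 = 49·0 + 1 = 1 → 49/1
APPEND 31: p_1 = 31·49 + 1 = 1520, q_1 = 31·1 + 0 = 31 → 1520/31
APPEND 21: p_2 = 21·1520 + 49 = 31969, q_2 = 21·31 + 1 = 652 → 31969/652

49/1
31969/652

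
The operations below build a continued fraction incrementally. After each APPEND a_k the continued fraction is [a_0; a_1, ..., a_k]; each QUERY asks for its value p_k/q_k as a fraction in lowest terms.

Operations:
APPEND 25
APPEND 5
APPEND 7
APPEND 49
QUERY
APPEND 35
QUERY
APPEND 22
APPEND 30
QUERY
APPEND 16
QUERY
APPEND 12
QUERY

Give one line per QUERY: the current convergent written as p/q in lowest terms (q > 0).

44569/1769
1560822/61951
1033040412/41002681
16563029245/657407587
199789391352/7929893725

APPEND 25: p_0 = 25·1 + 0 = 25, q_0 = 25·0 + 1 = 1 → 25/1
APPEND 5: p_1 = 5·25 + 1 = 126, q_1 = 5·1 + 0 = 5 → 126/5
APPEND 7: p_2 = 7·126 + 25 = 907, q_2 = 7·5 + 1 = 36 → 907/36
APPEND 49: p_3 = 49·907 + 126 = 44569, q_3 = 49·36 + 5 = 1769 → 44569/1769
APPEND 35: p_4 = 35·44569 + 907 = 1560822, q_4 = 35·1769 + 36 = 61951 → 1560822/61951
APPEND 22: p_5 = 22·1560822 + 44569 = 34382653, q_5 = 22·61951 + 1769 = 1364691 → 34382653/1364691
APPEND 30: p_6 = 30·34382653 + 1560822 = 1033040412, q_6 = 30·1364691 + 61951 = 41002681 → 1033040412/41002681
APPEND 16: p_7 = 16·1033040412 + 34382653 = 16563029245, q_7 = 16·41002681 + 1364691 = 657407587 → 16563029245/657407587
APPEND 12: p_8 = 12·16563029245 + 1033040412 = 199789391352, q_8 = 12·657407587 + 41002681 = 7929893725 → 199789391352/7929893725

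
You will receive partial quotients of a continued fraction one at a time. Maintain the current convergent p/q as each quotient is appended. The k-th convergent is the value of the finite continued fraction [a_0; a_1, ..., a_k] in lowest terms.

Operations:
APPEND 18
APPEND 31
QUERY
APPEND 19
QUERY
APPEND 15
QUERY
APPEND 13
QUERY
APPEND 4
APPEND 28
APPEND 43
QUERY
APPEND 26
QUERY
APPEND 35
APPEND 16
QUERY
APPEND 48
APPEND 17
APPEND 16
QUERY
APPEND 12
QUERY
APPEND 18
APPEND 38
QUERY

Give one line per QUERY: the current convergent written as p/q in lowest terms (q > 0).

559/31
10639/590
160144/8881
2092511/116043
10368854513/575018714
269831155113/14963848091
151541179690601/8403919078475
1990801344925071884/110402554858210427
24013586008715902581/1331705573450571482
16524956867077545999577/916413614898253461396

APPEND 18: p_0 = 18·1 + 0 = 18, q_0 = 18·0 + 1 = 1 → 18/1
APPEND 31: p_1 = 31·18 + 1 = 559, q_1 = 31·1 + 0 = 31 → 559/31
APPEND 19: p_2 = 19·559 + 18 = 10639, q_2 = 19·31 + 1 = 590 → 10639/590
APPEND 15: p_3 = 15·10639 + 559 = 160144, q_3 = 15·590 + 31 = 8881 → 160144/8881
APPEND 13: p_4 = 13·160144 + 10639 = 2092511, q_4 = 13·8881 + 590 = 116043 → 2092511/116043
APPEND 4: p_5 = 4·2092511 + 160144 = 8530188, q_5 = 4·116043 + 8881 = 473053 → 8530188/473053
APPEND 28: p_6 = 28·8530188 + 2092511 = 240937775, q_6 = 28·473053 + 116043 = 13361527 → 240937775/13361527
APPEND 43: p_7 = 43·240937775 + 8530188 = 10368854513, q_7 = 43·13361527 + 473053 = 575018714 → 10368854513/575018714
APPEND 26: p_8 = 26·10368854513 + 240937775 = 269831155113, q_8 = 26·575018714 + 13361527 = 14963848091 → 269831155113/14963848091
APPEND 35: p_9 = 35·269831155113 + 10368854513 = 9454459283468, q_9 = 35·14963848091 + 575018714 = 524309701899 → 9454459283468/524309701899
APPEND 16: p_10 = 16·9454459283468 + 269831155113 = 151541179690601, q_10 = 16·524309701899 + 14963848091 = 8403919078475 → 151541179690601/8403919078475
APPEND 48: p_11 = 48·151541179690601 + 9454459283468 = 7283431084432316, q_11 = 48·8403919078475 + 524309701899 = 403912425468699 → 7283431084432316/403912425468699
APPEND 17: p_12 = 17·7283431084432316 + 151541179690601 = 123969869615039973, q_12 = 17·403912425468699 + 8403919078475 = 6874915152046358 → 123969869615039973/6874915152046358
APPEND 16: p_13 = 16·123969869615039973 + 7283431084432316 = 1990801344925071884, q_13 = 16·6874915152046358 + 403912425468699 = 110402554858210427 → 1990801344925071884/110402554858210427
APPEND 12: p_14 = 12·1990801344925071884 + 123969869615039973 = 24013586008715902581, q_14 = 12·110402554858210427 + 6874915152046358 = 1331705573450571482 → 24013586008715902581/1331705573450571482
APPEND 18: p_15 = 18·24013586008715902581 + 1990801344925071884 = 434235349501811318342, q_15 = 18·1331705573450571482 + 110402554858210427 = 24081102876968497103 → 434235349501811318342/24081102876968497103
APPEND 38: p_16 = 38·434235349501811318342 + 24013586008715902581 = 16524956867077545999577, q_16 = 38·24081102876968497103 + 1331705573450571482 = 916413614898253461396 → 16524956867077545999577/916413614898253461396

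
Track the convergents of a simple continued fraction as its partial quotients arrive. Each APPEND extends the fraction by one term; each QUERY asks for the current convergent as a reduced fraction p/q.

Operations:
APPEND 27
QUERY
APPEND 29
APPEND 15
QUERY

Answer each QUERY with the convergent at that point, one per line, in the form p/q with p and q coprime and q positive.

27/1
11787/436

APPEND 27: p_0 = 27·1 + 0 = 27, q_0 = 27·0 + 1 = 1 → 27/1
APPEND 29: p_1 = 29·27 + 1 = 784, q_1 = 29·1 + 0 = 29 → 784/29
APPEND 15: p_2 = 15·784 + 27 = 11787, q_2 = 15·29 + 1 = 436 → 11787/436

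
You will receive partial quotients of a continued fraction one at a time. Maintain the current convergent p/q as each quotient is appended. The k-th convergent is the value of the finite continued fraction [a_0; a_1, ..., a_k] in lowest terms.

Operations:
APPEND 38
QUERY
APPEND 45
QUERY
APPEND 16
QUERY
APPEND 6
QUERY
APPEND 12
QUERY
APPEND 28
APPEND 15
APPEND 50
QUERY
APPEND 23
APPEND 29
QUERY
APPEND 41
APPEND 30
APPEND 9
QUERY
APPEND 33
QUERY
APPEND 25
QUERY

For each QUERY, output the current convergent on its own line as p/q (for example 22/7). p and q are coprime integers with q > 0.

38/1
1711/45
27414/721
166195/4371
2021754/53173
42739343257/1124063115
28574637185087/751525251362
318016591164206610/8363973164870093
10529752402550048327/276937018302230981
263561826654915414785/6931789430720644618

APPEND 38: p_0 = 38·1 + 0 = 38, q_0 = 38·0 + 1 = 1 → 38/1
APPEND 45: p_1 = 45·38 + 1 = 1711, q_1 = 45·1 + 0 = 45 → 1711/45
APPEND 16: p_2 = 16·1711 + 38 = 27414, q_2 = 16·45 + 1 = 721 → 27414/721
APPEND 6: p_3 = 6·27414 + 1711 = 166195, q_3 = 6·721 + 45 = 4371 → 166195/4371
APPEND 12: p_4 = 12·166195 + 27414 = 2021754, q_4 = 12·4371 + 721 = 53173 → 2021754/53173
APPEND 28: p_5 = 28·2021754 + 166195 = 56775307, q_5 = 28·53173 + 4371 = 1493215 → 56775307/1493215
APPEND 15: p_6 = 15·56775307 + 2021754 = 853651359, q_6 = 15·1493215 + 53173 = 22451398 → 853651359/22451398
APPEND 50: p_7 = 50·853651359 + 56775307 = 42739343257, q_7 = 50·22451398 + 1493215 = 1124063115 → 42739343257/1124063115
APPEND 23: p_8 = 23·42739343257 + 853651359 = 983858546270, q_8 = 23·1124063115 + 22451398 = 25875903043 → 983858546270/25875903043
APPEND 29: p_9 = 29·983858546270 + 42739343257 = 28574637185087, q_9 = 29·25875903043 + 1124063115 = 751525251362 → 28574637185087/751525251362
APPEND 41: p_10 = 41·28574637185087 + 983858546270 = 1172543983134837, q_10 = 41·751525251362 + 25875903043 = 30838411208885 → 1172543983134837/30838411208885
APPEND 30: p_11 = 30·1172543983134837 + 28574637185087 = 35204894131230197, q_11 = 30·30838411208885 + 751525251362 = 925903861517912 → 35204894131230197/925903861517912
APPEND 9: p_12 = 9·35204894131230197 + 1172543983134837 = 318016591164206610, q_12 = 9·925903861517912 + 30838411208885 = 8363973164870093 → 318016591164206610/8363973164870093
APPEND 33: p_13 = 33·318016591164206610 + 35204894131230197 = 10529752402550048327, q_13 = 33·8363973164870093 + 925903861517912 = 276937018302230981 → 10529752402550048327/276937018302230981
APPEND 25: p_14 = 25·10529752402550048327 + 318016591164206610 = 263561826654915414785, q_14 = 25·276937018302230981 + 8363973164870093 = 6931789430720644618 → 263561826654915414785/6931789430720644618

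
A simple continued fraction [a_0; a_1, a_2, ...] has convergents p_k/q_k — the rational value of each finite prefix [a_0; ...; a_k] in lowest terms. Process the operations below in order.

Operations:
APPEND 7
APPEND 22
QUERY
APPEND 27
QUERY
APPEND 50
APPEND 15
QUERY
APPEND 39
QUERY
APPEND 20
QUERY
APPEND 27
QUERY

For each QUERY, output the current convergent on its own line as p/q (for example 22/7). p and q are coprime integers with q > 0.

155/22
4192/595
3150517/447175
123079918/17469597
2464748877/349839115
66671299597/9463125702

APPEND 7: p_0 = 7·1 + 0 = 7, q_0 = 7·0 + 1 = 1 → 7/1
APPEND 22: p_1 = 22·7 + 1 = 155, q_1 = 22·1 + 0 = 22 → 155/22
APPEND 27: p_2 = 27·155 + 7 = 4192, q_2 = 27·22 + 1 = 595 → 4192/595
APPEND 50: p_3 = 50·4192 + 155 = 209755, q_3 = 50·595 + 22 = 29772 → 209755/29772
APPEND 15: p_4 = 15·209755 + 4192 = 3150517, q_4 = 15·29772 + 595 = 447175 → 3150517/447175
APPEND 39: p_5 = 39·3150517 + 209755 = 123079918, q_5 = 39·447175 + 29772 = 17469597 → 123079918/17469597
APPEND 20: p_6 = 20·123079918 + 3150517 = 2464748877, q_6 = 20·17469597 + 447175 = 349839115 → 2464748877/349839115
APPEND 27: p_7 = 27·2464748877 + 123079918 = 66671299597, q_7 = 27·349839115 + 17469597 = 9463125702 → 66671299597/9463125702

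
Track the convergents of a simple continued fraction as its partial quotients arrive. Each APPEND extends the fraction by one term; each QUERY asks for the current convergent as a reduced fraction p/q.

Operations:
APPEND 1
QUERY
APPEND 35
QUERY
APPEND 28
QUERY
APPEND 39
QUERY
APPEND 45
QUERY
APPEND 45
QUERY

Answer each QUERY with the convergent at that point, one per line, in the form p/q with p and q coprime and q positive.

1/1
36/35
1009/981
39387/38294
1773424/1724211
79843467/77627789

APPEND 1: p_0 = 1·1 + 0 = 1, q_0 = 1·0 + 1 = 1 → 1/1
APPEND 35: p_1 = 35·1 + 1 = 36, q_1 = 35·1 + 0 = 35 → 36/35
APPEND 28: p_2 = 28·36 + 1 = 1009, q_2 = 28·35 + 1 = 981 → 1009/981
APPEND 39: p_3 = 39·1009 + 36 = 39387, q_3 = 39·981 + 35 = 38294 → 39387/38294
APPEND 45: p_4 = 45·39387 + 1009 = 1773424, q_4 = 45·38294 + 981 = 1724211 → 1773424/1724211
APPEND 45: p_5 = 45·1773424 + 39387 = 79843467, q_5 = 45·1724211 + 38294 = 77627789 → 79843467/77627789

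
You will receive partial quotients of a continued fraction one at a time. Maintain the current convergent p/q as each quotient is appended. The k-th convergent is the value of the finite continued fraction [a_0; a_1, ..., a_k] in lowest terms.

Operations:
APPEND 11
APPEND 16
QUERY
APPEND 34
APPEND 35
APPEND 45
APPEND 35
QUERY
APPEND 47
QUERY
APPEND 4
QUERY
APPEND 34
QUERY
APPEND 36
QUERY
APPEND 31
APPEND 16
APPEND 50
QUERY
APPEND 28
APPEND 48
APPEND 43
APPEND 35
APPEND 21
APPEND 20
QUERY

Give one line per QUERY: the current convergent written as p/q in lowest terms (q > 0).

APPEND 11: p_0 = 11·1 + 0 = 11, q_0 = 11·0 + 1 = 1 → 11/1
APPEND 16: p_1 = 16·11 + 1 = 177, q_1 = 16·1 + 0 = 16 → 177/16
APPEND 34: p_2 = 34·177 + 11 = 6029, q_2 = 34·16 + 1 = 545 → 6029/545
APPEND 35: p_3 = 35·6029 + 177 = 211192, q_3 = 35·545 + 16 = 19091 → 211192/19091
APPEND 45: p_4 = 45·211192 + 6029 = 9509669, q_4 = 45·19091 + 545 = 859640 → 9509669/859640
APPEND 35: p_5 = 35·9509669 + 211192 = 333049607, q_5 = 35·859640 + 19091 = 30106491 → 333049607/30106491
APPEND 47: p_6 = 47·333049607 + 9509669 = 15662841198, q_6 = 47·30106491 + 859640 = 1415864717 → 15662841198/1415864717
APPEND 4: p_7 = 4·15662841198 + 333049607 = 62984414399, q_7 = 4·1415864717 + 30106491 = 5693565359 → 62984414399/5693565359
APPEND 34: p_8 = 34·62984414399 + 15662841198 = 2157132930764, q_8 = 34·5693565359 + 1415864717 = 194997086923 → 2157132930764/194997086923
APPEND 36: p_9 = 36·2157132930764 + 62984414399 = 77719769921903, q_9 = 36·194997086923 + 5693565359 = 7025588694587 → 77719769921903/7025588694587
APPEND 31: p_10 = 31·77719769921903 + 2157132930764 = 2411470000509757, q_10 = 31·7025588694587 + 194997086923 = 217988246619120 → 2411470000509757/217988246619120
APPEND 16: p_11 = 16·2411470000509757 + 77719769921903 = 38661239778078015, q_11 = 16·217988246619120 + 7025588694587 = 3494837534600507 → 38661239778078015/3494837534600507
APPEND 50: p_12 = 50·38661239778078015 + 2411470000509757 = 1935473458904410507, q_12 = 50·3494837534600507 + 217988246619120 = 174959864976644470 → 1935473458904410507/174959864976644470
APPEND 28: p_13 = 28·1935473458904410507 + 38661239778078015 = 54231918089101572211, q_13 = 28·174959864976644470 + 3494837534600507 = 4902371056880645667 → 54231918089101572211/4902371056880645667
APPEND 48: p_14 = 48·54231918089101572211 + 1935473458904410507 = 2605067541735779876635, q_14 = 48·4902371056880645667 + 174959864976644470 = 235488770595247636486 → 2605067541735779876635/235488770595247636486
APPEND 43: p_15 = 43·2605067541735779876635 + 54231918089101572211 = 112072136212727636267516, q_15 = 43·235488770595247636486 + 4902371056880645667 = 10130919506652529014565 → 112072136212727636267516/10130919506652529014565
APPEND 35: p_16 = 35·112072136212727636267516 + 2605067541735779876635 = 3925129834987203049239695, q_16 = 35·10130919506652529014565 + 235488770595247636486 = 354817671503433763146261 → 3925129834987203049239695/354817671503433763146261
APPEND 21: p_17 = 21·3925129834987203049239695 + 112072136212727636267516 = 82539798670943991670301111, q_17 = 21·354817671503433763146261 + 10130919506652529014565 = 7461302021078761555086046 → 82539798670943991670301111/7461302021078761555086046
APPEND 20: p_18 = 20·82539798670943991670301111 + 3925129834987203049239695 = 1654721103253867036455261915, q_18 = 20·7461302021078761555086046 + 354817671503433763146261 = 149580858093078664864867181 → 1654721103253867036455261915/149580858093078664864867181

177/16
333049607/30106491
15662841198/1415864717
62984414399/5693565359
2157132930764/194997086923
77719769921903/7025588694587
1935473458904410507/174959864976644470
1654721103253867036455261915/149580858093078664864867181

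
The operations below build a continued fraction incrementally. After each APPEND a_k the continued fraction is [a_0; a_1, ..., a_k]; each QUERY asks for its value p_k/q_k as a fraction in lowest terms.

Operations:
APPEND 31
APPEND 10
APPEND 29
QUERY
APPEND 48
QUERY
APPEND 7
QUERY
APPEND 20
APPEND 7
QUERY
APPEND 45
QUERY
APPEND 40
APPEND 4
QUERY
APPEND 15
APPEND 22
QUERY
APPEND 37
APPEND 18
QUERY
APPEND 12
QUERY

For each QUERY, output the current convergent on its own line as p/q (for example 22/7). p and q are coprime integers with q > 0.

APPEND 31: p_0 = 31·1 + 0 = 31, q_0 = 31·0 + 1 = 1 → 31/1
APPEND 10: p_1 = 10·31 + 1 = 311, q_1 = 10·1 + 0 = 10 → 311/10
APPEND 29: p_2 = 29·311 + 31 = 9050, q_2 = 29·10 + 1 = 291 → 9050/291
APPEND 48: p_3 = 48·9050 + 311 = 434711, q_3 = 48·291 + 10 = 13978 → 434711/13978
APPEND 7: p_4 = 7·434711 + 9050 = 3052027, q_4 = 7·13978 + 291 = 98137 → 3052027/98137
APPEND 20: p_5 = 20·3052027 + 434711 = 61475251, q_5 = 20·98137 + 13978 = 1976718 → 61475251/1976718
APPEND 7: p_6 = 7·61475251 + 3052027 = 433378784, q_6 = 7·1976718 + 98137 = 13935163 → 433378784/13935163
APPEND 45: p_7 = 45·433378784 + 61475251 = 19563520531, q_7 = 45·13935163 + 1976718 = 629059053 → 19563520531/629059053
APPEND 40: p_8 = 40·19563520531 + 433378784 = 782974200024, q_8 = 40·629059053 + 13935163 = 25176297283 → 782974200024/25176297283
APPEND 4: p_9 = 4·782974200024 + 19563520531 = 3151460320627, q_9 = 4·25176297283 + 629059053 = 101334248185 → 3151460320627/101334248185
APPEND 15: p_10 = 15·3151460320627 + 782974200024 = 48054879009429, q_10 = 15·101334248185 + 25176297283 = 1545190020058 → 48054879009429/1545190020058
APPEND 22: p_11 = 22·48054879009429 + 3151460320627 = 1060358798528065, q_11 = 22·1545190020058 + 101334248185 = 34095514689461 → 1060358798528065/34095514689461
APPEND 37: p_12 = 37·1060358798528065 + 48054879009429 = 39281330424547834, q_12 = 37·34095514689461 + 1545190020058 = 1263079233530115 → 39281330424547834/1263079233530115
APPEND 18: p_13 = 18·39281330424547834 + 1060358798528065 = 708124306440389077, q_13 = 18·1263079233530115 + 34095514689461 = 22769521718231531 → 708124306440389077/22769521718231531
APPEND 12: p_14 = 12·708124306440389077 + 39281330424547834 = 8536773007709216758, q_14 = 12·22769521718231531 + 1263079233530115 = 274497339852308487 → 8536773007709216758/274497339852308487

9050/291
434711/13978
3052027/98137
433378784/13935163
19563520531/629059053
3151460320627/101334248185
1060358798528065/34095514689461
708124306440389077/22769521718231531
8536773007709216758/274497339852308487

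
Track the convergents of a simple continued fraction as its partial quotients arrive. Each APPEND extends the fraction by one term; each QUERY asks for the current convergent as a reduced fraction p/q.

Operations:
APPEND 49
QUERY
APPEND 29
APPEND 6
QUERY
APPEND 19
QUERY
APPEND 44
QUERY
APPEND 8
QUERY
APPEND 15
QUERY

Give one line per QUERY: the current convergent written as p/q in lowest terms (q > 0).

49/1
8581/175
164461/3354
7244865/147751
58123381/1185362
879095580/17928181

APPEND 49: p_0 = 49·1 + 0 = 49, q_0 = 49·0 + 1 = 1 → 49/1
APPEND 29: p_1 = 29·49 + 1 = 1422, q_1 = 29·1 + 0 = 29 → 1422/29
APPEND 6: p_2 = 6·1422 + 49 = 8581, q_2 = 6·29 + 1 = 175 → 8581/175
APPEND 19: p_3 = 19·8581 + 1422 = 164461, q_3 = 19·175 + 29 = 3354 → 164461/3354
APPEND 44: p_4 = 44·164461 + 8581 = 7244865, q_4 = 44·3354 + 175 = 147751 → 7244865/147751
APPEND 8: p_5 = 8·7244865 + 164461 = 58123381, q_5 = 8·147751 + 3354 = 1185362 → 58123381/1185362
APPEND 15: p_6 = 15·58123381 + 7244865 = 879095580, q_6 = 15·1185362 + 147751 = 17928181 → 879095580/17928181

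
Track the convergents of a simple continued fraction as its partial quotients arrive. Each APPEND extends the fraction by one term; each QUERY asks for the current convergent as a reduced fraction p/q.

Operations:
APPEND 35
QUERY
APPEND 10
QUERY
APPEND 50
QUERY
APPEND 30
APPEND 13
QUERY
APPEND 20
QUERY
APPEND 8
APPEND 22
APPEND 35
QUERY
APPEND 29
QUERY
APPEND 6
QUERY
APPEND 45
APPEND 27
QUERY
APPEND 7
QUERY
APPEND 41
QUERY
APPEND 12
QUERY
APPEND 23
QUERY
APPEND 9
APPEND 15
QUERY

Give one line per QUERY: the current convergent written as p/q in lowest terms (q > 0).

APPEND 35: p_0 = 35·1 + 0 = 35, q_0 = 35·0 + 1 = 1 → 35/1
APPEND 10: p_1 = 10·35 + 1 = 351, q_1 = 10·1 + 0 = 10 → 351/10
APPEND 50: p_2 = 50·351 + 35 = 17585, q_2 = 50·10 + 1 = 501 → 17585/501
APPEND 30: p_3 = 30·17585 + 351 = 527901, q_3 = 30·501 + 10 = 15040 → 527901/15040
APPEND 13: p_4 = 13·527901 + 17585 = 6880298, q_4 = 13·15040 + 501 = 196021 → 6880298/196021
APPEND 20: p_5 = 20·6880298 + 527901 = 138133861, q_5 = 20·196021 + 15040 = 3935460 → 138133861/3935460
APPEND 8: p_6 = 8·138133861 + 6880298 = 1111951186, q_6 = 8·3935460 + 196021 = 31679701 → 1111951186/31679701
APPEND 22: p_7 = 22·1111951186 + 138133861 = 24601059953, q_7 = 22·31679701 + 3935460 = 700888882 → 24601059953/700888882
APPEND 35: p_8 = 35·24601059953 + 1111951186 = 862149049541, q_8 = 35·700888882 + 31679701 = 24562790571 → 862149049541/24562790571
APPEND 29: p_9 = 29·862149049541 + 24601059953 = 25026923496642, q_9 = 29·24562790571 + 700888882 = 713021815441 → 25026923496642/713021815441
APPEND 6: p_10 = 6·25026923496642 + 862149049541 = 151023690029393, q_10 = 6·713021815441 + 24562790571 = 4302693683217 → 151023690029393/4302693683217
APPEND 45: p_11 = 45·151023690029393 + 25026923496642 = 6821092974819327, q_11 = 45·4302693683217 + 713021815441 = 194334237560206 → 6821092974819327/194334237560206
APPEND 27: p_12 = 27·6821092974819327 + 151023690029393 = 184320534010151222, q_12 = 27·194334237560206 + 4302693683217 = 5251327107808779 → 184320534010151222/5251327107808779
APPEND 7: p_13 = 7·184320534010151222 + 6821092974819327 = 1297064831045877881, q_13 = 7·5251327107808779 + 194334237560206 = 36953623992221659 → 1297064831045877881/36953623992221659
APPEND 41: p_14 = 41·1297064831045877881 + 184320534010151222 = 53363978606891144343, q_14 = 41·36953623992221659 + 5251327107808779 = 1520349910788896798 → 53363978606891144343/1520349910788896798
APPEND 12: p_15 = 12·53363978606891144343 + 1297064831045877881 = 641664808113739609997, q_15 = 12·1520349910788896798 + 36953623992221659 = 18281152553458983235 → 641664808113739609997/18281152553458983235
APPEND 23: p_16 = 23·641664808113739609997 + 53363978606891144343 = 14811654565222902174274, q_16 = 23·18281152553458983235 + 1520349910788896798 = 421986858640345511203 → 14811654565222902174274/421986858640345511203
APPEND 9: p_17 = 9·14811654565222902174274 + 641664808113739609997 = 133946555895119859178463, q_17 = 9·421986858640345511203 + 18281152553458983235 = 3816162880316568584062 → 133946555895119859178463/3816162880316568584062
APPEND 15: p_18 = 15·133946555895119859178463 + 14811654565222902174274 = 2024009992992020789851219, q_18 = 15·3816162880316568584062 + 421986858640345511203 = 57664430063388874272133 → 2024009992992020789851219/57664430063388874272133

35/1
351/10
17585/501
6880298/196021
138133861/3935460
862149049541/24562790571
25026923496642/713021815441
151023690029393/4302693683217
184320534010151222/5251327107808779
1297064831045877881/36953623992221659
53363978606891144343/1520349910788896798
641664808113739609997/18281152553458983235
14811654565222902174274/421986858640345511203
2024009992992020789851219/57664430063388874272133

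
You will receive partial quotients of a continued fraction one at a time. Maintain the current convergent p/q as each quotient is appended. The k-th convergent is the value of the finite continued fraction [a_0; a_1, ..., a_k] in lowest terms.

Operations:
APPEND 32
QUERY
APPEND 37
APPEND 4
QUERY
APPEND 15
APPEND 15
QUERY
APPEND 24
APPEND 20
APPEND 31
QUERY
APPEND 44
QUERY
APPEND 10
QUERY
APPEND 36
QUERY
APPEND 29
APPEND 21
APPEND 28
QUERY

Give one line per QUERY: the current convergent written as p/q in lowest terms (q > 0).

32/1
4772/149
1096247/34229
16417636010/512621027
722904734547/22571834777
7245464981480/226230968797
261559644067827/8166886711469
4479291529230543863/139860514787144554

APPEND 32: p_0 = 32·1 + 0 = 32, q_0 = 32·0 + 1 = 1 → 32/1
APPEND 37: p_1 = 37·32 + 1 = 1185, q_1 = 37·1 + 0 = 37 → 1185/37
APPEND 4: p_2 = 4·1185 + 32 = 4772, q_2 = 4·37 + 1 = 149 → 4772/149
APPEND 15: p_3 = 15·4772 + 1185 = 72765, q_3 = 15·149 + 37 = 2272 → 72765/2272
APPEND 15: p_4 = 15·72765 + 4772 = 1096247, q_4 = 15·2272 + 149 = 34229 → 1096247/34229
APPEND 24: p_5 = 24·1096247 + 72765 = 26382693, q_5 = 24·34229 + 2272 = 823768 → 26382693/823768
APPEND 20: p_6 = 20·26382693 + 1096247 = 528750107, q_6 = 20·823768 + 34229 = 16509589 → 528750107/16509589
APPEND 31: p_7 = 31·528750107 + 26382693 = 16417636010, q_7 = 31·16509589 + 823768 = 512621027 → 16417636010/512621027
APPEND 44: p_8 = 44·16417636010 + 528750107 = 722904734547, q_8 = 44·512621027 + 16509589 = 22571834777 → 722904734547/22571834777
APPEND 10: p_9 = 10·722904734547 + 16417636010 = 7245464981480, q_9 = 10·22571834777 + 512621027 = 226230968797 → 7245464981480/226230968797
APPEND 36: p_10 = 36·7245464981480 + 722904734547 = 261559644067827, q_10 = 36·226230968797 + 22571834777 = 8166886711469 → 261559644067827/8166886711469
APPEND 29: p_11 = 29·261559644067827 + 7245464981480 = 7592475142948463, q_11 = 29·8166886711469 + 226230968797 = 237065945601398 → 7592475142948463/237065945601398
APPEND 21: p_12 = 21·7592475142948463 + 261559644067827 = 159703537645985550, q_12 = 21·237065945601398 + 8166886711469 = 4986551744340827 → 159703537645985550/4986551744340827
APPEND 28: p_13 = 28·159703537645985550 + 7592475142948463 = 4479291529230543863, q_13 = 28·4986551744340827 + 237065945601398 = 139860514787144554 → 4479291529230543863/139860514787144554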